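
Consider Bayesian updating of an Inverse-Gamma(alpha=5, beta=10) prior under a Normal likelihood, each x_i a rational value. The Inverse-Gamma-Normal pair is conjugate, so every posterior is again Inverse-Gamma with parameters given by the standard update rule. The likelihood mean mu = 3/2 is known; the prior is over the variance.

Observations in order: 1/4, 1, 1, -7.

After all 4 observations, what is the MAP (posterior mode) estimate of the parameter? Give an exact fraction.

1509/256

obs 1: x=1/4 → posterior Inverse-Gamma(11/2, 345/32)
obs 2: x=1 → posterior Inverse-Gamma(6, 349/32)
obs 3: x=1 → posterior Inverse-Gamma(13/2, 353/32)
obs 4: x=-7 → posterior Inverse-Gamma(7, 1509/32)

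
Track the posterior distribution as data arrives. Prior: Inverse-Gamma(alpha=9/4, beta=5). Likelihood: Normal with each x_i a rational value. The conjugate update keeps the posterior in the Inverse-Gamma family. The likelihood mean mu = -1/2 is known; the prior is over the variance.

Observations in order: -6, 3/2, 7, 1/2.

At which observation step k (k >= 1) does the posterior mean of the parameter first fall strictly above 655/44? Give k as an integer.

obs 1: x=-6 → posterior Inverse-Gamma(11/4, 161/8)
obs 2: x=3/2 → posterior Inverse-Gamma(13/4, 177/8)
obs 3: x=7 → posterior Inverse-Gamma(15/4, 201/4)
obs 4: x=1/2 → posterior Inverse-Gamma(17/4, 203/4)

k = 3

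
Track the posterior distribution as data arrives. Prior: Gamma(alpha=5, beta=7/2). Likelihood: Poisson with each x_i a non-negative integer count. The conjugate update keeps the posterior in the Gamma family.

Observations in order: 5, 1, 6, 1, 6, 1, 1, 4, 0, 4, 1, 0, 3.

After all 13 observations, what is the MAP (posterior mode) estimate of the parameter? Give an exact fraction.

obs 1: x=5 → posterior Gamma(10, 9/2)
obs 2: x=1 → posterior Gamma(11, 11/2)
obs 3: x=6 → posterior Gamma(17, 13/2)
obs 4: x=1 → posterior Gamma(18, 15/2)
obs 5: x=6 → posterior Gamma(24, 17/2)
obs 6: x=1 → posterior Gamma(25, 19/2)
obs 7: x=1 → posterior Gamma(26, 21/2)
obs 8: x=4 → posterior Gamma(30, 23/2)
obs 9: x=0 → posterior Gamma(30, 25/2)
obs 10: x=4 → posterior Gamma(34, 27/2)
obs 11: x=1 → posterior Gamma(35, 29/2)
obs 12: x=0 → posterior Gamma(35, 31/2)
obs 13: x=3 → posterior Gamma(38, 33/2)

74/33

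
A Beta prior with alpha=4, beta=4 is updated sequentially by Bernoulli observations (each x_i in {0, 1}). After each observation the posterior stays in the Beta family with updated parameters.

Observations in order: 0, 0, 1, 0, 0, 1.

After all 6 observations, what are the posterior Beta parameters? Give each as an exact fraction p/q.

obs 1: x=0 → posterior Beta(4, 5)
obs 2: x=0 → posterior Beta(4, 6)
obs 3: x=1 → posterior Beta(5, 6)
obs 4: x=0 → posterior Beta(5, 7)
obs 5: x=0 → posterior Beta(5, 8)
obs 6: x=1 → posterior Beta(6, 8)

alpha=6, beta=8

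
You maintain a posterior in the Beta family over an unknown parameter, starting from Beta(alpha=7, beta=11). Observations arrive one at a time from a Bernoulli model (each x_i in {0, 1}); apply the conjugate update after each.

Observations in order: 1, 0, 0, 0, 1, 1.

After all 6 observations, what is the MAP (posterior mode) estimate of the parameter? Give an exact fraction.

9/22

obs 1: x=1 → posterior Beta(8, 11)
obs 2: x=0 → posterior Beta(8, 12)
obs 3: x=0 → posterior Beta(8, 13)
obs 4: x=0 → posterior Beta(8, 14)
obs 5: x=1 → posterior Beta(9, 14)
obs 6: x=1 → posterior Beta(10, 14)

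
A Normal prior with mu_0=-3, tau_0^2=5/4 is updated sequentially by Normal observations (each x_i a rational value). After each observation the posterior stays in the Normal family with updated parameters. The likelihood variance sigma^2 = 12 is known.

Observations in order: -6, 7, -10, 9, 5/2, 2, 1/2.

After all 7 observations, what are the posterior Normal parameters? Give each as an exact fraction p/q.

mu_0=-119/83, tau_0^2=60/83

obs 1: x=-6 → posterior Normal(-174/53, 60/53)
obs 2: x=7 → posterior Normal(-139/58, 30/29)
obs 3: x=-10 → posterior Normal(-3, 20/21)
obs 4: x=9 → posterior Normal(-36/17, 15/17)
obs 5: x=5/2 → posterior Normal(-263/146, 60/73)
obs 6: x=2 → posterior Normal(-81/52, 10/13)
obs 7: x=1/2 → posterior Normal(-119/83, 60/83)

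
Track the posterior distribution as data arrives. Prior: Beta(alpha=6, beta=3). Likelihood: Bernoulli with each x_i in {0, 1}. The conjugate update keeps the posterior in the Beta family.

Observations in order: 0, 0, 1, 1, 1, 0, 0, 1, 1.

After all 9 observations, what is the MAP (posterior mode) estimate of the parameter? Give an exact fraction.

5/8

obs 1: x=0 → posterior Beta(6, 4)
obs 2: x=0 → posterior Beta(6, 5)
obs 3: x=1 → posterior Beta(7, 5)
obs 4: x=1 → posterior Beta(8, 5)
obs 5: x=1 → posterior Beta(9, 5)
obs 6: x=0 → posterior Beta(9, 6)
obs 7: x=0 → posterior Beta(9, 7)
obs 8: x=1 → posterior Beta(10, 7)
obs 9: x=1 → posterior Beta(11, 7)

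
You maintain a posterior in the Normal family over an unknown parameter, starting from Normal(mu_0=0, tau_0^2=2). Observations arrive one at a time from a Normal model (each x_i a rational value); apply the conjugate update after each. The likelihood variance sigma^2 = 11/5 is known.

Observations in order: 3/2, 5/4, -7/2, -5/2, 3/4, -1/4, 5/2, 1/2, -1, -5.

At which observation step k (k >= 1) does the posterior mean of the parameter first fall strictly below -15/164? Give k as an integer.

obs 1: x=3/2 → posterior Normal(5/7, 22/21)
obs 2: x=5/4 → posterior Normal(55/62, 22/31)
obs 3: x=-7/2 → posterior Normal(-15/82, 22/41)
obs 4: x=-5/2 → posterior Normal(-65/102, 22/51)
obs 5: x=3/4 → posterior Normal(-25/61, 22/61)
obs 6: x=-1/4 → posterior Normal(-55/142, 22/71)
obs 7: x=5/2 → posterior Normal(-5/162, 22/81)
obs 8: x=1/2 → posterior Normal(5/182, 22/91)
obs 9: x=-1 → posterior Normal(-15/202, 22/101)
obs 10: x=-5 → posterior Normal(-115/222, 22/111)

k = 3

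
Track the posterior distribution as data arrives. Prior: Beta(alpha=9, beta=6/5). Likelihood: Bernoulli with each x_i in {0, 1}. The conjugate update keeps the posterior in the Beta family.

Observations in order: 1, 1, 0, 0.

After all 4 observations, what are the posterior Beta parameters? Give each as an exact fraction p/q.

alpha=11, beta=16/5

obs 1: x=1 → posterior Beta(10, 6/5)
obs 2: x=1 → posterior Beta(11, 6/5)
obs 3: x=0 → posterior Beta(11, 11/5)
obs 4: x=0 → posterior Beta(11, 16/5)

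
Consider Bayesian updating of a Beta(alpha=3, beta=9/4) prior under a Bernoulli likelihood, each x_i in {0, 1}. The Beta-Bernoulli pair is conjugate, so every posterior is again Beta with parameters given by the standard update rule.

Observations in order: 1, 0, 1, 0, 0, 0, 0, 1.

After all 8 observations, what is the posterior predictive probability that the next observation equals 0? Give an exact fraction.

29/53

obs 1: x=1 → posterior Beta(4, 9/4)
obs 2: x=0 → posterior Beta(4, 13/4)
obs 3: x=1 → posterior Beta(5, 13/4)
obs 4: x=0 → posterior Beta(5, 17/4)
obs 5: x=0 → posterior Beta(5, 21/4)
obs 6: x=0 → posterior Beta(5, 25/4)
obs 7: x=0 → posterior Beta(5, 29/4)
obs 8: x=1 → posterior Beta(6, 29/4)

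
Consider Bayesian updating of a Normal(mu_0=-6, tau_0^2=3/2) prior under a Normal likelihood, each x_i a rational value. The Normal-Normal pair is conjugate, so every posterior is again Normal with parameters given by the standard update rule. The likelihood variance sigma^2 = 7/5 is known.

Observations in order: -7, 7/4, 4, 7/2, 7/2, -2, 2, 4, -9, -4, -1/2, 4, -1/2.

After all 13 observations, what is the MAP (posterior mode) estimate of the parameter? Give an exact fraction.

obs 1: x=-7 → posterior Normal(-189/29, 21/29)
obs 2: x=7/4 → posterior Normal(-651/176, 21/44)
obs 3: x=4 → posterior Normal(-411/236, 21/59)
obs 4: x=7/2 → posterior Normal(-201/296, 21/74)
obs 5: x=7/2 → posterior Normal(9/356, 21/89)
obs 6: x=-2 → posterior Normal(-111/416, 21/104)
obs 7: x=2 → posterior Normal(9/476, 3/17)
obs 8: x=4 → posterior Normal(249/536, 21/134)
obs 9: x=-9 → posterior Normal(-291/596, 21/149)
obs 10: x=-4 → posterior Normal(-531/656, 21/164)
obs 11: x=-1/2 → posterior Normal(-561/716, 21/179)
obs 12: x=4 → posterior Normal(-321/776, 21/194)
obs 13: x=-1/2 → posterior Normal(-351/836, 21/209)

-351/836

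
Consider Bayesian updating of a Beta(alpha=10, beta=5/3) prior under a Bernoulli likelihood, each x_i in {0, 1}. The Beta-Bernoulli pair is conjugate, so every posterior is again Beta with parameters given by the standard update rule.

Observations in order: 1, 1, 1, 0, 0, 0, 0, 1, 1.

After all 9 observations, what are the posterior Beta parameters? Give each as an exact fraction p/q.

alpha=15, beta=17/3

obs 1: x=1 → posterior Beta(11, 5/3)
obs 2: x=1 → posterior Beta(12, 5/3)
obs 3: x=1 → posterior Beta(13, 5/3)
obs 4: x=0 → posterior Beta(13, 8/3)
obs 5: x=0 → posterior Beta(13, 11/3)
obs 6: x=0 → posterior Beta(13, 14/3)
obs 7: x=0 → posterior Beta(13, 17/3)
obs 8: x=1 → posterior Beta(14, 17/3)
obs 9: x=1 → posterior Beta(15, 17/3)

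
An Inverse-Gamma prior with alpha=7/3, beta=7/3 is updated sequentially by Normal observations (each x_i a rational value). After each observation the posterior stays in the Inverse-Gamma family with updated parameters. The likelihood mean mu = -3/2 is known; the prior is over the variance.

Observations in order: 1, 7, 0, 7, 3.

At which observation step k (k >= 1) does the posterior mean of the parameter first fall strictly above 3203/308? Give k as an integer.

k = 2

obs 1: x=1 → posterior Inverse-Gamma(17/6, 131/24)
obs 2: x=7 → posterior Inverse-Gamma(10/3, 499/12)
obs 3: x=0 → posterior Inverse-Gamma(23/6, 1025/24)
obs 4: x=7 → posterior Inverse-Gamma(13/3, 473/6)
obs 5: x=3 → posterior Inverse-Gamma(29/6, 2135/24)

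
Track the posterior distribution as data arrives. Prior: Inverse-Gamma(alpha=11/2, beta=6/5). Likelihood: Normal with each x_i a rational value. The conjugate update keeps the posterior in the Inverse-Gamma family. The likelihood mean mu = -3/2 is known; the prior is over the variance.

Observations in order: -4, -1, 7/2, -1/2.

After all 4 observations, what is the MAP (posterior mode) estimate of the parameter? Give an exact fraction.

obs 1: x=-4 → posterior Inverse-Gamma(6, 173/40)
obs 2: x=-1 → posterior Inverse-Gamma(13/2, 89/20)
obs 3: x=7/2 → posterior Inverse-Gamma(7, 339/20)
obs 4: x=-1/2 → posterior Inverse-Gamma(15/2, 349/20)

349/170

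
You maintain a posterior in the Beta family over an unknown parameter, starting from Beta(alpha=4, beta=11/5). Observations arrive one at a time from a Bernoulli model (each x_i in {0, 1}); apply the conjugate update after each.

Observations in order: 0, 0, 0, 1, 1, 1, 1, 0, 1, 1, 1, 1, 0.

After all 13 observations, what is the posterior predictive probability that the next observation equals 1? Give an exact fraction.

obs 1: x=0 → posterior Beta(4, 16/5)
obs 2: x=0 → posterior Beta(4, 21/5)
obs 3: x=0 → posterior Beta(4, 26/5)
obs 4: x=1 → posterior Beta(5, 26/5)
obs 5: x=1 → posterior Beta(6, 26/5)
obs 6: x=1 → posterior Beta(7, 26/5)
obs 7: x=1 → posterior Beta(8, 26/5)
obs 8: x=0 → posterior Beta(8, 31/5)
obs 9: x=1 → posterior Beta(9, 31/5)
obs 10: x=1 → posterior Beta(10, 31/5)
obs 11: x=1 → posterior Beta(11, 31/5)
obs 12: x=1 → posterior Beta(12, 31/5)
obs 13: x=0 → posterior Beta(12, 36/5)

5/8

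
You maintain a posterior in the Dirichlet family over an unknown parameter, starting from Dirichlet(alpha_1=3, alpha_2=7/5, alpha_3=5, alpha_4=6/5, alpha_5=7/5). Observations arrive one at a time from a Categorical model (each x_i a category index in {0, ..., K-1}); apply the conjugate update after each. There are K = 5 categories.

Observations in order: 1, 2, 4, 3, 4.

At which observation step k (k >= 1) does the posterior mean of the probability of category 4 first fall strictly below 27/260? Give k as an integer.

obs 1: x=1 → posterior Dirichlet(3, 12/5, 5, 6/5, 7/5)
obs 2: x=2 → posterior Dirichlet(3, 12/5, 6, 6/5, 7/5)
obs 3: x=4 → posterior Dirichlet(3, 12/5, 6, 6/5, 12/5)
obs 4: x=3 → posterior Dirichlet(3, 12/5, 6, 11/5, 12/5)
obs 5: x=4 → posterior Dirichlet(3, 12/5, 6, 11/5, 17/5)

k = 2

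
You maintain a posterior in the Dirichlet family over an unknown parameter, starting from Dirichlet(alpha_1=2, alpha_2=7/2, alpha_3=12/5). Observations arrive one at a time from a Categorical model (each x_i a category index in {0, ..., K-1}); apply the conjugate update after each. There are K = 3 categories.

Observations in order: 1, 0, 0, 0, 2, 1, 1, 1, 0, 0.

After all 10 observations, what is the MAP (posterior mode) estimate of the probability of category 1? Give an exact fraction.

obs 1: x=1 → posterior Dirichlet(2, 9/2, 12/5)
obs 2: x=0 → posterior Dirichlet(3, 9/2, 12/5)
obs 3: x=0 → posterior Dirichlet(4, 9/2, 12/5)
obs 4: x=0 → posterior Dirichlet(5, 9/2, 12/5)
obs 5: x=2 → posterior Dirichlet(5, 9/2, 17/5)
obs 6: x=1 → posterior Dirichlet(5, 11/2, 17/5)
obs 7: x=1 → posterior Dirichlet(5, 13/2, 17/5)
obs 8: x=1 → posterior Dirichlet(5, 15/2, 17/5)
obs 9: x=0 → posterior Dirichlet(6, 15/2, 17/5)
obs 10: x=0 → posterior Dirichlet(7, 15/2, 17/5)

65/149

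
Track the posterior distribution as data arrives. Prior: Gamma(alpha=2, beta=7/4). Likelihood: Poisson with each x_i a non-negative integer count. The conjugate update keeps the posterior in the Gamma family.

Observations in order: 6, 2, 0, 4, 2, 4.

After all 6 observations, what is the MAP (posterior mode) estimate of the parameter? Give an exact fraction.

76/31

obs 1: x=6 → posterior Gamma(8, 11/4)
obs 2: x=2 → posterior Gamma(10, 15/4)
obs 3: x=0 → posterior Gamma(10, 19/4)
obs 4: x=4 → posterior Gamma(14, 23/4)
obs 5: x=2 → posterior Gamma(16, 27/4)
obs 6: x=4 → posterior Gamma(20, 31/4)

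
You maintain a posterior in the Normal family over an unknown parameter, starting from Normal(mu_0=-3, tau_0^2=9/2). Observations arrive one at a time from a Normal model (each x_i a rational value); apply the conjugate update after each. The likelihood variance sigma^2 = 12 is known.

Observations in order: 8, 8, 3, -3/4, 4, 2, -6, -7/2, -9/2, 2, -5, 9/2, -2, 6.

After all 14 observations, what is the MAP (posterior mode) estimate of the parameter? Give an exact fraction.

93/200

obs 1: x=8 → posterior Normal(0, 36/11)
obs 2: x=8 → posterior Normal(12/7, 18/7)
obs 3: x=3 → posterior Normal(33/17, 36/17)
obs 4: x=-3/4 → posterior Normal(123/80, 9/5)
obs 5: x=4 → posterior Normal(171/92, 36/23)
obs 6: x=2 → posterior Normal(15/8, 18/13)
obs 7: x=-6 → posterior Normal(123/116, 36/29)
obs 8: x=-7/2 → posterior Normal(81/128, 9/8)
obs 9: x=-9/2 → posterior Normal(27/140, 36/35)
obs 10: x=2 → posterior Normal(51/152, 18/19)
obs 11: x=-5 → posterior Normal(-9/164, 36/41)
obs 12: x=9/2 → posterior Normal(45/176, 9/11)
obs 13: x=-2 → posterior Normal(21/188, 36/47)
obs 14: x=6 → posterior Normal(93/200, 18/25)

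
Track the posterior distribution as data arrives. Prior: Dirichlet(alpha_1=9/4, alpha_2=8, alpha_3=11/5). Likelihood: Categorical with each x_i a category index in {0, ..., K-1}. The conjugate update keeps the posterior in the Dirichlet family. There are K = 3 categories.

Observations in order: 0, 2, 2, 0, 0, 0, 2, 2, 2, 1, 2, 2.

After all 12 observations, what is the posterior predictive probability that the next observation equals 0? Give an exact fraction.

125/489

obs 1: x=0 → posterior Dirichlet(13/4, 8, 11/5)
obs 2: x=2 → posterior Dirichlet(13/4, 8, 16/5)
obs 3: x=2 → posterior Dirichlet(13/4, 8, 21/5)
obs 4: x=0 → posterior Dirichlet(17/4, 8, 21/5)
obs 5: x=0 → posterior Dirichlet(21/4, 8, 21/5)
obs 6: x=0 → posterior Dirichlet(25/4, 8, 21/5)
obs 7: x=2 → posterior Dirichlet(25/4, 8, 26/5)
obs 8: x=2 → posterior Dirichlet(25/4, 8, 31/5)
obs 9: x=2 → posterior Dirichlet(25/4, 8, 36/5)
obs 10: x=1 → posterior Dirichlet(25/4, 9, 36/5)
obs 11: x=2 → posterior Dirichlet(25/4, 9, 41/5)
obs 12: x=2 → posterior Dirichlet(25/4, 9, 46/5)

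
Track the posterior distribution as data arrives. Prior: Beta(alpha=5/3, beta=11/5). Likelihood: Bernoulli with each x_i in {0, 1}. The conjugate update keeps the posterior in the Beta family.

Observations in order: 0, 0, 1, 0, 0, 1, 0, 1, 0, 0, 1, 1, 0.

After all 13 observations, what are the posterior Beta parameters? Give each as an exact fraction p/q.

alpha=20/3, beta=51/5

obs 1: x=0 → posterior Beta(5/3, 16/5)
obs 2: x=0 → posterior Beta(5/3, 21/5)
obs 3: x=1 → posterior Beta(8/3, 21/5)
obs 4: x=0 → posterior Beta(8/3, 26/5)
obs 5: x=0 → posterior Beta(8/3, 31/5)
obs 6: x=1 → posterior Beta(11/3, 31/5)
obs 7: x=0 → posterior Beta(11/3, 36/5)
obs 8: x=1 → posterior Beta(14/3, 36/5)
obs 9: x=0 → posterior Beta(14/3, 41/5)
obs 10: x=0 → posterior Beta(14/3, 46/5)
obs 11: x=1 → posterior Beta(17/3, 46/5)
obs 12: x=1 → posterior Beta(20/3, 46/5)
obs 13: x=0 → posterior Beta(20/3, 51/5)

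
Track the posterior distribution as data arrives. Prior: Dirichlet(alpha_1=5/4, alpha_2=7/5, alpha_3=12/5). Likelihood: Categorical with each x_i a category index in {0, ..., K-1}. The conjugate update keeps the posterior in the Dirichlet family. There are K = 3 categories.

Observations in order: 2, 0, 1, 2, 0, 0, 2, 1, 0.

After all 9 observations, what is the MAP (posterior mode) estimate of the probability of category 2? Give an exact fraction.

88/221

obs 1: x=2 → posterior Dirichlet(5/4, 7/5, 17/5)
obs 2: x=0 → posterior Dirichlet(9/4, 7/5, 17/5)
obs 3: x=1 → posterior Dirichlet(9/4, 12/5, 17/5)
obs 4: x=2 → posterior Dirichlet(9/4, 12/5, 22/5)
obs 5: x=0 → posterior Dirichlet(13/4, 12/5, 22/5)
obs 6: x=0 → posterior Dirichlet(17/4, 12/5, 22/5)
obs 7: x=2 → posterior Dirichlet(17/4, 12/5, 27/5)
obs 8: x=1 → posterior Dirichlet(17/4, 17/5, 27/5)
obs 9: x=0 → posterior Dirichlet(21/4, 17/5, 27/5)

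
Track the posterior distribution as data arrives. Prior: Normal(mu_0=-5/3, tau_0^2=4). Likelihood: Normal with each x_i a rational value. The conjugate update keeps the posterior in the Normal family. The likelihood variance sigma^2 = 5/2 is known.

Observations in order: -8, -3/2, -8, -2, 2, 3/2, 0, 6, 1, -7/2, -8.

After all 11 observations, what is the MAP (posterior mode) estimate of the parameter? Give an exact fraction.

obs 1: x=-8 → posterior Normal(-217/39, 20/13)
obs 2: x=-3/2 → posterior Normal(-253/63, 20/21)
obs 3: x=-8 → posterior Normal(-445/87, 20/29)
obs 4: x=-2 → posterior Normal(-493/111, 20/37)
obs 5: x=2 → posterior Normal(-89/27, 4/9)
obs 6: x=3/2 → posterior Normal(-409/159, 20/53)
obs 7: x=0 → posterior Normal(-409/183, 20/61)
obs 8: x=6 → posterior Normal(-265/207, 20/69)
obs 9: x=1 → posterior Normal(-241/231, 20/77)
obs 10: x=-7/2 → posterior Normal(-65/51, 4/17)
obs 11: x=-8 → posterior Normal(-517/279, 20/93)

-517/279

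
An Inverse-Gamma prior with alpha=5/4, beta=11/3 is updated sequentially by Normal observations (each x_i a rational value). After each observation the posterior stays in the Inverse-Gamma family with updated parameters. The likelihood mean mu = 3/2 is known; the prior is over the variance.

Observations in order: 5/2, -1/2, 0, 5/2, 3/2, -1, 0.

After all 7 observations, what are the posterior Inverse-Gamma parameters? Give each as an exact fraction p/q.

obs 1: x=5/2 → posterior Inverse-Gamma(7/4, 25/6)
obs 2: x=-1/2 → posterior Inverse-Gamma(9/4, 37/6)
obs 3: x=0 → posterior Inverse-Gamma(11/4, 175/24)
obs 4: x=5/2 → posterior Inverse-Gamma(13/4, 187/24)
obs 5: x=3/2 → posterior Inverse-Gamma(15/4, 187/24)
obs 6: x=-1 → posterior Inverse-Gamma(17/4, 131/12)
obs 7: x=0 → posterior Inverse-Gamma(19/4, 289/24)

alpha=19/4, beta=289/24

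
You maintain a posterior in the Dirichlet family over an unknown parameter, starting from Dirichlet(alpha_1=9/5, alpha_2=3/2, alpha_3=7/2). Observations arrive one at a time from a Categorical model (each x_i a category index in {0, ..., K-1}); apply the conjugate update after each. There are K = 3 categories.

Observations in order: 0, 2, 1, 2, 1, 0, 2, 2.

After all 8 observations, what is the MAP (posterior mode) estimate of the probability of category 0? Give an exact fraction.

obs 1: x=0 → posterior Dirichlet(14/5, 3/2, 7/2)
obs 2: x=2 → posterior Dirichlet(14/5, 3/2, 9/2)
obs 3: x=1 → posterior Dirichlet(14/5, 5/2, 9/2)
obs 4: x=2 → posterior Dirichlet(14/5, 5/2, 11/2)
obs 5: x=1 → posterior Dirichlet(14/5, 7/2, 11/2)
obs 6: x=0 → posterior Dirichlet(19/5, 7/2, 11/2)
obs 7: x=2 → posterior Dirichlet(19/5, 7/2, 13/2)
obs 8: x=2 → posterior Dirichlet(19/5, 7/2, 15/2)

14/59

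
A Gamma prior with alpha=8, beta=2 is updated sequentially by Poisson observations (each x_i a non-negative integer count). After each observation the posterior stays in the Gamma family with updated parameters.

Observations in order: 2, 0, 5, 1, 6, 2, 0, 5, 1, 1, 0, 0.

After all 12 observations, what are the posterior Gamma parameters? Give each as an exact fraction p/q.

obs 1: x=2 → posterior Gamma(10, 3)
obs 2: x=0 → posterior Gamma(10, 4)
obs 3: x=5 → posterior Gamma(15, 5)
obs 4: x=1 → posterior Gamma(16, 6)
obs 5: x=6 → posterior Gamma(22, 7)
obs 6: x=2 → posterior Gamma(24, 8)
obs 7: x=0 → posterior Gamma(24, 9)
obs 8: x=5 → posterior Gamma(29, 10)
obs 9: x=1 → posterior Gamma(30, 11)
obs 10: x=1 → posterior Gamma(31, 12)
obs 11: x=0 → posterior Gamma(31, 13)
obs 12: x=0 → posterior Gamma(31, 14)

alpha=31, beta=14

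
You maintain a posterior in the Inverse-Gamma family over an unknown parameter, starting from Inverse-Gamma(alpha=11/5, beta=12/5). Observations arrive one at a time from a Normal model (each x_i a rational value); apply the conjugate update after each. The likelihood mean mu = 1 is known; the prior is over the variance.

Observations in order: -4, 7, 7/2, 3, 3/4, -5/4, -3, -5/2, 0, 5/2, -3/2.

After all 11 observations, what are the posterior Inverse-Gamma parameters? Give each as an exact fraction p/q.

obs 1: x=-4 → posterior Inverse-Gamma(27/10, 149/10)
obs 2: x=7 → posterior Inverse-Gamma(16/5, 329/10)
obs 3: x=7/2 → posterior Inverse-Gamma(37/10, 1441/40)
obs 4: x=3 → posterior Inverse-Gamma(21/5, 1521/40)
obs 5: x=3/4 → posterior Inverse-Gamma(47/10, 6089/160)
obs 6: x=-5/4 → posterior Inverse-Gamma(26/5, 3247/80)
obs 7: x=-3 → posterior Inverse-Gamma(57/10, 3887/80)
obs 8: x=-5/2 → posterior Inverse-Gamma(31/5, 4377/80)
obs 9: x=0 → posterior Inverse-Gamma(67/10, 4417/80)
obs 10: x=5/2 → posterior Inverse-Gamma(36/5, 4507/80)
obs 11: x=-3/2 → posterior Inverse-Gamma(77/10, 4757/80)

alpha=77/10, beta=4757/80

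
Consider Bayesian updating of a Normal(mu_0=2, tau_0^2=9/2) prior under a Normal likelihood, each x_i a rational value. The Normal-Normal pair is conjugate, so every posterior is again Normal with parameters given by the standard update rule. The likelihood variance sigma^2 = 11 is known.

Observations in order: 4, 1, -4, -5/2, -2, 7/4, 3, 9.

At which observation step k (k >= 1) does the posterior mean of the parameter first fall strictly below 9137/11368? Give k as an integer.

k = 4

obs 1: x=4 → posterior Normal(80/31, 99/31)
obs 2: x=1 → posterior Normal(89/40, 99/40)
obs 3: x=-4 → posterior Normal(53/49, 99/49)
obs 4: x=-5/2 → posterior Normal(61/116, 99/58)
obs 5: x=-2 → posterior Normal(25/134, 99/67)
obs 6: x=7/4 → posterior Normal(113/304, 99/76)
obs 7: x=3 → posterior Normal(13/20, 99/85)
obs 8: x=9 → posterior Normal(545/376, 99/94)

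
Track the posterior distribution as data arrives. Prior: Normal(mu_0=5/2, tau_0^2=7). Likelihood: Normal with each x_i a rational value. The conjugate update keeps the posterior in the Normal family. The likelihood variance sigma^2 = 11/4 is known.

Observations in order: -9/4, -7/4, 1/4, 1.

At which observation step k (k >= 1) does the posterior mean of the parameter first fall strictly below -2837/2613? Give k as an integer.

obs 1: x=-9/4 → posterior Normal(-71/78, 77/39)
obs 2: x=-7/4 → posterior Normal(-169/134, 77/67)
obs 3: x=1/4 → posterior Normal(-31/38, 77/95)
obs 4: x=1 → posterior Normal(-33/82, 77/123)

k = 2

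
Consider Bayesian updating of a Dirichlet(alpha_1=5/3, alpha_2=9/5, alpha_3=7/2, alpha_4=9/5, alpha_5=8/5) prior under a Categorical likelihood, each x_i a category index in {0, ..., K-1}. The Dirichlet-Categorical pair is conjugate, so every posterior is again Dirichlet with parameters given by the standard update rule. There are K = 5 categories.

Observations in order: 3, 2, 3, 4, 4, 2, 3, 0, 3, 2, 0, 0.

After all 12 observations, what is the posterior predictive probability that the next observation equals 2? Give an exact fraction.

obs 1: x=3 → posterior Dirichlet(5/3, 9/5, 7/2, 14/5, 8/5)
obs 2: x=2 → posterior Dirichlet(5/3, 9/5, 9/2, 14/5, 8/5)
obs 3: x=3 → posterior Dirichlet(5/3, 9/5, 9/2, 19/5, 8/5)
obs 4: x=4 → posterior Dirichlet(5/3, 9/5, 9/2, 19/5, 13/5)
obs 5: x=4 → posterior Dirichlet(5/3, 9/5, 9/2, 19/5, 18/5)
obs 6: x=2 → posterior Dirichlet(5/3, 9/5, 11/2, 19/5, 18/5)
obs 7: x=3 → posterior Dirichlet(5/3, 9/5, 11/2, 24/5, 18/5)
obs 8: x=0 → posterior Dirichlet(8/3, 9/5, 11/2, 24/5, 18/5)
obs 9: x=3 → posterior Dirichlet(8/3, 9/5, 11/2, 29/5, 18/5)
obs 10: x=2 → posterior Dirichlet(8/3, 9/5, 13/2, 29/5, 18/5)
obs 11: x=0 → posterior Dirichlet(11/3, 9/5, 13/2, 29/5, 18/5)
obs 12: x=0 → posterior Dirichlet(14/3, 9/5, 13/2, 29/5, 18/5)

195/671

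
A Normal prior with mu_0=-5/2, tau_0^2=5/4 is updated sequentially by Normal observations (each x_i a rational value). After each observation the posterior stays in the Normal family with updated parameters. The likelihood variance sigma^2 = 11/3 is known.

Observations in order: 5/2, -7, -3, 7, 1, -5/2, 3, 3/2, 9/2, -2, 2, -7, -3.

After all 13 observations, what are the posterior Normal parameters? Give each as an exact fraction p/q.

obs 1: x=5/2 → posterior Normal(-145/118, 55/59)
obs 2: x=-7 → posterior Normal(-355/148, 55/74)
obs 3: x=-3 → posterior Normal(-5/2, 55/89)
obs 4: x=7 → posterior Normal(-235/208, 55/104)
obs 5: x=1 → posterior Normal(-205/238, 55/119)
obs 6: x=-5/2 → posterior Normal(-70/67, 55/134)
obs 7: x=3 → posterior Normal(-95/149, 55/149)
obs 8: x=3/2 → posterior Normal(-145/328, 55/164)
obs 9: x=9/2 → posterior Normal(-5/179, 55/179)
obs 10: x=-2 → posterior Normal(-35/194, 55/194)
obs 11: x=2 → posterior Normal(-5/209, 5/19)
obs 12: x=-7 → posterior Normal(-55/112, 55/224)
obs 13: x=-3 → posterior Normal(-155/239, 55/239)

mu_0=-155/239, tau_0^2=55/239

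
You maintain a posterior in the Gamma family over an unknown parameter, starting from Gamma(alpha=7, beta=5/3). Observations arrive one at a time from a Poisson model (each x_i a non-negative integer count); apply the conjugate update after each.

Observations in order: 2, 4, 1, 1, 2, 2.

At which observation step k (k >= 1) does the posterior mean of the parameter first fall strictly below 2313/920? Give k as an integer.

obs 1: x=2 → posterior Gamma(9, 8/3)
obs 2: x=4 → posterior Gamma(13, 11/3)
obs 3: x=1 → posterior Gamma(14, 14/3)
obs 4: x=1 → posterior Gamma(15, 17/3)
obs 5: x=2 → posterior Gamma(17, 20/3)
obs 6: x=2 → posterior Gamma(19, 23/3)

k = 6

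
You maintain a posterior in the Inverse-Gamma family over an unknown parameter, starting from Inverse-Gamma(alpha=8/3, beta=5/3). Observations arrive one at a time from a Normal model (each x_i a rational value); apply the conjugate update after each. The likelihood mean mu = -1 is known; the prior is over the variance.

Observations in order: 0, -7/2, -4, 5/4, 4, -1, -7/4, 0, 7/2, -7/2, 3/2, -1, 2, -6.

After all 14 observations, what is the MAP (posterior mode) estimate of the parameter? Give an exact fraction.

2831/512

obs 1: x=0 → posterior Inverse-Gamma(19/6, 13/6)
obs 2: x=-7/2 → posterior Inverse-Gamma(11/3, 127/24)
obs 3: x=-4 → posterior Inverse-Gamma(25/6, 235/24)
obs 4: x=5/4 → posterior Inverse-Gamma(14/3, 1183/96)
obs 5: x=4 → posterior Inverse-Gamma(31/6, 2383/96)
obs 6: x=-1 → posterior Inverse-Gamma(17/3, 2383/96)
obs 7: x=-7/4 → posterior Inverse-Gamma(37/6, 1205/48)
obs 8: x=0 → posterior Inverse-Gamma(20/3, 1229/48)
obs 9: x=7/2 → posterior Inverse-Gamma(43/6, 1715/48)
obs 10: x=-7/2 → posterior Inverse-Gamma(23/3, 1865/48)
obs 11: x=3/2 → posterior Inverse-Gamma(49/6, 2015/48)
obs 12: x=-1 → posterior Inverse-Gamma(26/3, 2015/48)
obs 13: x=2 → posterior Inverse-Gamma(55/6, 2231/48)
obs 14: x=-6 → posterior Inverse-Gamma(29/3, 2831/48)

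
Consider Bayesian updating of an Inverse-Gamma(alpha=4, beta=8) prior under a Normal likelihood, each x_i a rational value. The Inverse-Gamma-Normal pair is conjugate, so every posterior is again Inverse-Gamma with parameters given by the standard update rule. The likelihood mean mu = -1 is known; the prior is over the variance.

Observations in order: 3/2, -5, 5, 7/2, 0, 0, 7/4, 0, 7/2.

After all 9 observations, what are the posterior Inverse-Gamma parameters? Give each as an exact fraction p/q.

obs 1: x=3/2 → posterior Inverse-Gamma(9/2, 89/8)
obs 2: x=-5 → posterior Inverse-Gamma(5, 153/8)
obs 3: x=5 → posterior Inverse-Gamma(11/2, 297/8)
obs 4: x=7/2 → posterior Inverse-Gamma(6, 189/4)
obs 5: x=0 → posterior Inverse-Gamma(13/2, 191/4)
obs 6: x=0 → posterior Inverse-Gamma(7, 193/4)
obs 7: x=7/4 → posterior Inverse-Gamma(15/2, 1665/32)
obs 8: x=0 → posterior Inverse-Gamma(8, 1681/32)
obs 9: x=7/2 → posterior Inverse-Gamma(17/2, 2005/32)

alpha=17/2, beta=2005/32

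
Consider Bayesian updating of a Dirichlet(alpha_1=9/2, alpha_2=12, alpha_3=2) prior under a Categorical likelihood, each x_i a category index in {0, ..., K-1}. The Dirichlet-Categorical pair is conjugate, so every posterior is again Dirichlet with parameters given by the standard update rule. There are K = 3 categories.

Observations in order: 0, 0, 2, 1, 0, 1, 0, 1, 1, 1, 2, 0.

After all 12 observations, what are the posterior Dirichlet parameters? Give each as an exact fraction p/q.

alpha_1=19/2, alpha_2=17, alpha_3=4

obs 1: x=0 → posterior Dirichlet(11/2, 12, 2)
obs 2: x=0 → posterior Dirichlet(13/2, 12, 2)
obs 3: x=2 → posterior Dirichlet(13/2, 12, 3)
obs 4: x=1 → posterior Dirichlet(13/2, 13, 3)
obs 5: x=0 → posterior Dirichlet(15/2, 13, 3)
obs 6: x=1 → posterior Dirichlet(15/2, 14, 3)
obs 7: x=0 → posterior Dirichlet(17/2, 14, 3)
obs 8: x=1 → posterior Dirichlet(17/2, 15, 3)
obs 9: x=1 → posterior Dirichlet(17/2, 16, 3)
obs 10: x=1 → posterior Dirichlet(17/2, 17, 3)
obs 11: x=2 → posterior Dirichlet(17/2, 17, 4)
obs 12: x=0 → posterior Dirichlet(19/2, 17, 4)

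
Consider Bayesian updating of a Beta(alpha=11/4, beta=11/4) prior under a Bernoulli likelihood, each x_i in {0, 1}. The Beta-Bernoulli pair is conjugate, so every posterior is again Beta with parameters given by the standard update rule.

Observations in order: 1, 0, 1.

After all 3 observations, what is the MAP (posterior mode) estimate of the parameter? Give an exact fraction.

15/26

obs 1: x=1 → posterior Beta(15/4, 11/4)
obs 2: x=0 → posterior Beta(15/4, 15/4)
obs 3: x=1 → posterior Beta(19/4, 15/4)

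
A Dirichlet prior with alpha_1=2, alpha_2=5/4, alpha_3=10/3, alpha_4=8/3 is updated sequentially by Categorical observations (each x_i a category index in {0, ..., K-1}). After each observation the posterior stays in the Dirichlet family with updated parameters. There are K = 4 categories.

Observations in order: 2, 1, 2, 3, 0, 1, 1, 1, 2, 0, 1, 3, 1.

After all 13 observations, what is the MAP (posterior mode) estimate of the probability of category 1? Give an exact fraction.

obs 1: x=2 → posterior Dirichlet(2, 5/4, 13/3, 8/3)
obs 2: x=1 → posterior Dirichlet(2, 9/4, 13/3, 8/3)
obs 3: x=2 → posterior Dirichlet(2, 9/4, 16/3, 8/3)
obs 4: x=3 → posterior Dirichlet(2, 9/4, 16/3, 11/3)
obs 5: x=0 → posterior Dirichlet(3, 9/4, 16/3, 11/3)
obs 6: x=1 → posterior Dirichlet(3, 13/4, 16/3, 11/3)
obs 7: x=1 → posterior Dirichlet(3, 17/4, 16/3, 11/3)
obs 8: x=1 → posterior Dirichlet(3, 21/4, 16/3, 11/3)
obs 9: x=2 → posterior Dirichlet(3, 21/4, 19/3, 11/3)
obs 10: x=0 → posterior Dirichlet(4, 21/4, 19/3, 11/3)
obs 11: x=1 → posterior Dirichlet(4, 25/4, 19/3, 11/3)
obs 12: x=3 → posterior Dirichlet(4, 25/4, 19/3, 14/3)
obs 13: x=1 → posterior Dirichlet(4, 29/4, 19/3, 14/3)

25/73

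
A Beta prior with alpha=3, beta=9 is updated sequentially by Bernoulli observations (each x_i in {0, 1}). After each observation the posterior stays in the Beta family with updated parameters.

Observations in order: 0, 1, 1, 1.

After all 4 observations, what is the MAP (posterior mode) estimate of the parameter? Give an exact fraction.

5/14

obs 1: x=0 → posterior Beta(3, 10)
obs 2: x=1 → posterior Beta(4, 10)
obs 3: x=1 → posterior Beta(5, 10)
obs 4: x=1 → posterior Beta(6, 10)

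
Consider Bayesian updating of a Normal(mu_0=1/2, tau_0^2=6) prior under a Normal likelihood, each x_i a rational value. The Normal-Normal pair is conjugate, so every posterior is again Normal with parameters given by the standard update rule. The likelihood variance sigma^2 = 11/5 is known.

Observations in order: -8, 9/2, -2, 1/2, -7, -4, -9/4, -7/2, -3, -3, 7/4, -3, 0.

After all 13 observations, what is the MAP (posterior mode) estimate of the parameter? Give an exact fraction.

obs 1: x=-8 → posterior Normal(-469/82, 66/41)
obs 2: x=9/2 → posterior Normal(-199/142, 66/71)
obs 3: x=-2 → posterior Normal(-319/202, 66/101)
obs 4: x=1/2 → posterior Normal(-289/262, 66/131)
obs 5: x=-7 → posterior Normal(-709/322, 66/161)
obs 6: x=-4 → posterior Normal(-949/382, 66/191)
obs 7: x=-9/4 → posterior Normal(-542/221, 66/221)
obs 8: x=-7/2 → posterior Normal(-647/251, 66/251)
obs 9: x=-3 → posterior Normal(-737/281, 66/281)
obs 10: x=-3 → posterior Normal(-827/311, 66/311)
obs 11: x=7/4 → posterior Normal(-1549/682, 6/31)
obs 12: x=-3 → posterior Normal(-247/106, 66/371)
obs 13: x=0 → posterior Normal(-1729/802, 66/401)

-1729/802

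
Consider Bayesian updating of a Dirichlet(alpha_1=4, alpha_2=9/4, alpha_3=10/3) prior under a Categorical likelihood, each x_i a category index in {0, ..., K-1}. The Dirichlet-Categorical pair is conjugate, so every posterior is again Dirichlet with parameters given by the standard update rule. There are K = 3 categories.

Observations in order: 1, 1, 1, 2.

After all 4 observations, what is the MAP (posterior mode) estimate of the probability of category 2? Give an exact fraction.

40/127

obs 1: x=1 → posterior Dirichlet(4, 13/4, 10/3)
obs 2: x=1 → posterior Dirichlet(4, 17/4, 10/3)
obs 3: x=1 → posterior Dirichlet(4, 21/4, 10/3)
obs 4: x=2 → posterior Dirichlet(4, 21/4, 13/3)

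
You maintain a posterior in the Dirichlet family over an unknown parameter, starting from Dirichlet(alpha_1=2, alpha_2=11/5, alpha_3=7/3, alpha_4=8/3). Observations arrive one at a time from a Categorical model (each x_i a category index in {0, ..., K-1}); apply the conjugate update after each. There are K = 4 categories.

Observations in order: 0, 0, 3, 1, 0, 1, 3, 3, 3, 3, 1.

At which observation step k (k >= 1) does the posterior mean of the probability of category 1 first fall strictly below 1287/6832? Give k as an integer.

k = 3

obs 1: x=0 → posterior Dirichlet(3, 11/5, 7/3, 8/3)
obs 2: x=0 → posterior Dirichlet(4, 11/5, 7/3, 8/3)
obs 3: x=3 → posterior Dirichlet(4, 11/5, 7/3, 11/3)
obs 4: x=1 → posterior Dirichlet(4, 16/5, 7/3, 11/3)
obs 5: x=0 → posterior Dirichlet(5, 16/5, 7/3, 11/3)
obs 6: x=1 → posterior Dirichlet(5, 21/5, 7/3, 11/3)
obs 7: x=3 → posterior Dirichlet(5, 21/5, 7/3, 14/3)
obs 8: x=3 → posterior Dirichlet(5, 21/5, 7/3, 17/3)
obs 9: x=3 → posterior Dirichlet(5, 21/5, 7/3, 20/3)
obs 10: x=3 → posterior Dirichlet(5, 21/5, 7/3, 23/3)
obs 11: x=1 → posterior Dirichlet(5, 26/5, 7/3, 23/3)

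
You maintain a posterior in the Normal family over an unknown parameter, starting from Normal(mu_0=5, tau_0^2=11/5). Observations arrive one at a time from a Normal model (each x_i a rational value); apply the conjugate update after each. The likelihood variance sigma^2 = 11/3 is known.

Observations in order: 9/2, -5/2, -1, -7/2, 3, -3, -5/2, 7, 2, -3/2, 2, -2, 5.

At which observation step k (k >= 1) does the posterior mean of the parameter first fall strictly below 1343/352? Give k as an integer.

k = 2

obs 1: x=9/2 → posterior Normal(77/16, 11/8)
obs 2: x=-5/2 → posterior Normal(31/11, 1)
obs 3: x=-1 → posterior Normal(2, 11/14)
obs 4: x=-7/2 → posterior Normal(35/34, 11/17)
obs 5: x=3 → posterior Normal(53/40, 11/20)
obs 6: x=-3 → posterior Normal(35/46, 11/23)
obs 7: x=-5/2 → posterior Normal(5/13, 11/26)
obs 8: x=7 → posterior Normal(31/29, 11/29)
obs 9: x=2 → posterior Normal(37/32, 11/32)
obs 10: x=-3/2 → posterior Normal(13/14, 11/35)
obs 11: x=2 → posterior Normal(77/76, 11/38)
obs 12: x=-2 → posterior Normal(65/82, 11/41)
obs 13: x=5 → posterior Normal(95/88, 1/4)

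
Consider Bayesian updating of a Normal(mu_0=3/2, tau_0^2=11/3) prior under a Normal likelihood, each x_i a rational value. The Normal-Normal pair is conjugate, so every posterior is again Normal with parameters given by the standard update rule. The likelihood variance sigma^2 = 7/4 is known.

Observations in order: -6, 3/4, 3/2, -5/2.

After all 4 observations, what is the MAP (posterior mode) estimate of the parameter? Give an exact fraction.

-487/394

obs 1: x=-6 → posterior Normal(-93/26, 77/65)
obs 2: x=3/4 → posterior Normal(-399/218, 77/109)
obs 3: x=3/2 → posterior Normal(-89/102, 77/153)
obs 4: x=-5/2 → posterior Normal(-487/394, 77/197)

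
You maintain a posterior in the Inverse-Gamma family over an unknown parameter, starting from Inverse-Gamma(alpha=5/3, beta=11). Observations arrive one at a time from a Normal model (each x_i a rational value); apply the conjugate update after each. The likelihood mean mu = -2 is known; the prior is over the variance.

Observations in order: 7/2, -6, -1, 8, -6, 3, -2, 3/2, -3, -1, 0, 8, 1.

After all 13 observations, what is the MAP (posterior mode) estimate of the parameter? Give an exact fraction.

405/22

obs 1: x=7/2 → posterior Inverse-Gamma(13/6, 209/8)
obs 2: x=-6 → posterior Inverse-Gamma(8/3, 273/8)
obs 3: x=-1 → posterior Inverse-Gamma(19/6, 277/8)
obs 4: x=8 → posterior Inverse-Gamma(11/3, 677/8)
obs 5: x=-6 → posterior Inverse-Gamma(25/6, 741/8)
obs 6: x=3 → posterior Inverse-Gamma(14/3, 841/8)
obs 7: x=-2 → posterior Inverse-Gamma(31/6, 841/8)
obs 8: x=3/2 → posterior Inverse-Gamma(17/3, 445/4)
obs 9: x=-3 → posterior Inverse-Gamma(37/6, 447/4)
obs 10: x=-1 → posterior Inverse-Gamma(20/3, 449/4)
obs 11: x=0 → posterior Inverse-Gamma(43/6, 457/4)
obs 12: x=8 → posterior Inverse-Gamma(23/3, 657/4)
obs 13: x=1 → posterior Inverse-Gamma(49/6, 675/4)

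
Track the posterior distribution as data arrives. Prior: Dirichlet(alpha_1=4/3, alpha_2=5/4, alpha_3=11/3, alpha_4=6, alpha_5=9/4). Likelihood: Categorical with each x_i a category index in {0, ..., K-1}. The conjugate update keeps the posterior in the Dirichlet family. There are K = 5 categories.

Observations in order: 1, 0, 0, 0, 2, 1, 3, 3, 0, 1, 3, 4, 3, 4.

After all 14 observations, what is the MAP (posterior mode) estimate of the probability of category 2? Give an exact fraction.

obs 1: x=1 → posterior Dirichlet(4/3, 9/4, 11/3, 6, 9/4)
obs 2: x=0 → posterior Dirichlet(7/3, 9/4, 11/3, 6, 9/4)
obs 3: x=0 → posterior Dirichlet(10/3, 9/4, 11/3, 6, 9/4)
obs 4: x=0 → posterior Dirichlet(13/3, 9/4, 11/3, 6, 9/4)
obs 5: x=2 → posterior Dirichlet(13/3, 9/4, 14/3, 6, 9/4)
obs 6: x=1 → posterior Dirichlet(13/3, 13/4, 14/3, 6, 9/4)
obs 7: x=3 → posterior Dirichlet(13/3, 13/4, 14/3, 7, 9/4)
obs 8: x=3 → posterior Dirichlet(13/3, 13/4, 14/3, 8, 9/4)
obs 9: x=0 → posterior Dirichlet(16/3, 13/4, 14/3, 8, 9/4)
obs 10: x=1 → posterior Dirichlet(16/3, 17/4, 14/3, 8, 9/4)
obs 11: x=3 → posterior Dirichlet(16/3, 17/4, 14/3, 9, 9/4)
obs 12: x=4 → posterior Dirichlet(16/3, 17/4, 14/3, 9, 13/4)
obs 13: x=3 → posterior Dirichlet(16/3, 17/4, 14/3, 10, 13/4)
obs 14: x=4 → posterior Dirichlet(16/3, 17/4, 14/3, 10, 17/4)

22/141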